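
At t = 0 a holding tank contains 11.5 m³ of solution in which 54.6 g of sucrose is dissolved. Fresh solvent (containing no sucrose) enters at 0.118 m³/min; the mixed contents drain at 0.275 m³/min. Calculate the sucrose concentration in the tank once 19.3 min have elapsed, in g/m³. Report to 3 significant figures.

Let m(t) be the amount of sucrose. Volume: V(t) = V₀ + (Q_in − Q_out) t = 11.5 − 0.15700 t; V(19.3) = 8.4699 m³.
Solute balance: dm/dt = 0 − Q_out C = −Q_out m/V(t).
dm/m = −Q_out dt/(V₀ − 0.15700 t); integrating gives ln(m/m₀) = −(Q_out/(Q_in−Q_out)) ln(V/V₀).
m = m₀ (V₀/V)^(Q_out/(Q_in−Q_out)) = 54.6 × (11.5/8.4699)^(-1.7516) = 31.956 g.
C = m/V = 31.956/8.4699 = 3.7728 g/m³.

3.77 g/m³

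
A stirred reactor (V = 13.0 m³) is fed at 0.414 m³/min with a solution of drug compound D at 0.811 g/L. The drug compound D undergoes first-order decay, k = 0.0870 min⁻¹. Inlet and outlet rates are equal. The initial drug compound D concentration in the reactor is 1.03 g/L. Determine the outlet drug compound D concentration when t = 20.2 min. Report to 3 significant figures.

0.291 g/L

Accumulation = in − out − consumed: V dC/dt = Q C_in − Q C − k V C.
dC/dt = (Q/V) C_in − (Q/V + k) C; effective rate a = Q/V + k = 0.031846 + 0.0870 = 0.11885 min⁻¹.
C_ss = Q C_in/(Q + kV) = 0.21732 g/L; C(t) = C_ss + (C₀ − C_ss) e^(−a t).
C(20.2) = 0.21732 + (0.81268)·e^(−0.11885·20.2) = 0.21732 + (0.81268)·0.090655 = 0.29099 g/L.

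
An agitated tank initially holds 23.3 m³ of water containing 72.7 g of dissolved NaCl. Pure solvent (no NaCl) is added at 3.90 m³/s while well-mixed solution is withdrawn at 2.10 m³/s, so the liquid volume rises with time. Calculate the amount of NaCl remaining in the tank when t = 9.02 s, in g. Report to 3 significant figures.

39.2 g

Let m(t) be the amount of NaCl. Volume: V(t) = V₀ + (Q_in − Q_out) t = 23.3 + 1.8000 t; V(9.02) = 39.536 m³.
No NaCl enters, so dm/dt = −Q_out · (m/V).
Separate: dm/m = −Q_out dt/V(t) ⇒ ln(m/m₀) = −(Q_out/(Q_in−Q_out)) ln(V/V₀).
m = m₀ (V₀/V)^(Q_out/(Q_in−Q_out)) = 72.7 × (23.3/39.536)^(1.1667) = 39.231 g.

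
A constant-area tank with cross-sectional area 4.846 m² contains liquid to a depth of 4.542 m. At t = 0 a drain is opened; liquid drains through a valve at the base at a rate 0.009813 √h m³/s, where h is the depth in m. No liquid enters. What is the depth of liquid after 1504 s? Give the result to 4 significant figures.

Mass balance (ρ constant): A dh/dt = −0.009813 √h.
This is separable: 2 d(√h)/dt = −0.009813/A, so √h = √h₀ − (0.009813/(2A)) t.
√h = √4.542 − 0.009813·1504/(2·4.846) = 2.13120 − 1.52278 = 0.608420.
h = 0.608420² = 0.370175 m.

0.3702 m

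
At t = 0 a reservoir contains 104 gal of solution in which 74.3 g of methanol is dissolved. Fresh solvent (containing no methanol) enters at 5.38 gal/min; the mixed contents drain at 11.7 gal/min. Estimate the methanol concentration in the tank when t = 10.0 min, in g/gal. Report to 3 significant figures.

0.322 g/gal

Total volume: dV/dt = Q_in − Q_out = -6.3200 gal/min, so V(t) = 104 − 6.3200 t and V(10.0) = 40.800 gal.
Species balance (pure solvent in): dm/dt = −Q_out · m/V(t).
dm/m = −Q_out dt/(V₀ − 6.3200 t); integrating gives ln(m/m₀) = −(Q_out/(Q_in−Q_out)) ln(V/V₀).
m = m₀ (V₀/V)^(Q_out/(Q_in−Q_out)) = 74.3 × (104/40.800)^(-1.8513) = 13.143 g.
C = m/V = 13.143/40.800 = 0.32212 g/gal.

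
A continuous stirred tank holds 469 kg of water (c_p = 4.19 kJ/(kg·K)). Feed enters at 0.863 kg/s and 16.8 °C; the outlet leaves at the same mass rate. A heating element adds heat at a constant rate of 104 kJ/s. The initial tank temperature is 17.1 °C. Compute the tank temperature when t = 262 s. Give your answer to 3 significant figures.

28.0 °C

M c_p dT/dt = ṁ c_p (T_in − T) + Q̇.
Rearrange: dT/dt = (T_ss − T)/τ with τ = M/ṁ = 543.45 s and T_ss = T_in + Q̇/(ṁ c_p) = 45.561 °C.
This is linear first-order; T(t) = T_ss + (T₀ − T_ss) e^(−t/τ).
T(262) = 45.561 + (-28.461)·e^(−262/543.45) = 45.561 + (-28.461)·0.61748 = 27.987 °C.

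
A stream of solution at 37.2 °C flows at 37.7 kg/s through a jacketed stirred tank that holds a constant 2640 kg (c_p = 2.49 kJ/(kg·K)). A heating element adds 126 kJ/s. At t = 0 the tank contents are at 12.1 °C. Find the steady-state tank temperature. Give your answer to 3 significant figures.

38.5 °C

Heat balance on the well-mixed liquid: M c_p dT/dt = ṁ c_p (T_in − T) + 126.
At steady state dT/dt = 0 ⇒ T_ss = T_in + Q̇/(ṁ c_p) = 37.2 + 126/(37.7·2.49) = 38.542 °C.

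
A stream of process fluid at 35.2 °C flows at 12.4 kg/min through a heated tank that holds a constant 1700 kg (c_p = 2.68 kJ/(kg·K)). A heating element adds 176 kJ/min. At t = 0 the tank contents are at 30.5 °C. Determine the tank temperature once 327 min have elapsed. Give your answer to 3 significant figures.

M c_p dT/dt = ṁ c_p (T_in − T) + Q̇.
τ = M/ṁ = 137.10 min; T_ss = T_in + Q̇/(ṁ c_p) = 35.2 + 176/(12.4·2.68) = 40.496 °C.
Integrating: T(t) = T_ss + (T₀ − T_ss) e^(−t/τ).
T(327) = 40.496 + (-9.9961)·e^(−327/137.10) = 40.496 + (-9.9961)·0.092073 = 39.576 °C.

39.6 °C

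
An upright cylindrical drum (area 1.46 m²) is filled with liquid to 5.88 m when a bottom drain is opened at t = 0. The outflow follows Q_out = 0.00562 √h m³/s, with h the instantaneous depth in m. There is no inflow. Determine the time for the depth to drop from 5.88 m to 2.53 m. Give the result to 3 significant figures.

433 s

Volume balance on the tank: A dh/dt = −0.00562 √h.
This is separable: 2 d(√h)/dt = −0.00562/A, so √h = √h₀ − (0.00562/(2A)) t.
t = 2A(√h₀ − √h)/0.00562 = 2·1.46·(√5.88 − √2.53)/0.00562
  = 2.9200 × (2.4249 − 1.5906) / 0.00562 = 433.47 s.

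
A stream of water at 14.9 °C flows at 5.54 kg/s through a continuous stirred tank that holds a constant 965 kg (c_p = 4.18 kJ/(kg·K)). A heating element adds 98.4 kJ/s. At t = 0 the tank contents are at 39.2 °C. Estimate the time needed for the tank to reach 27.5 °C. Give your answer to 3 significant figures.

153 s

Heat balance on the well-mixed liquid: M c_p dT/dt = ṁ c_p (T_in − T) + 98.4.
τ = M/ṁ = 174.19 s; T_ss = T_in + Q̇/(ṁ c_p) = 19.149 °C.
T(t) = T_ss + (T₀ − T_ss) e^(−t/τ). Set T = 27.5:
e^(−t/τ) = (27.5 − 19.149)/(39.2 − 19.149) = 0.41648
t = −174.19 · ln(0.41648) = 152.57 s.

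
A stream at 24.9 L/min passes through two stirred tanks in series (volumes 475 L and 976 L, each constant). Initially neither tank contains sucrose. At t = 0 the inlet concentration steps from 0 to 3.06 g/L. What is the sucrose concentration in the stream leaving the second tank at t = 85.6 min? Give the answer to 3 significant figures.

Time constants: τᵢ = Vᵢ/Q for each well-mixed tank.
τ₁ = 475/24.9 = 19.076 min; τ₂ = 976/24.9 = 39.197 min.
Solving the cascade with C₁(0)=C₂(0)=0 gives C₂(t) = C_in[1 − (τ₁ e^(−t/τ₁) − τ₂ e^(−t/τ₂))/(τ₁ − τ₂)].
At t = 85.6: e^(−t/τ₁) = 0.011252, e^(−t/τ₂) = 0.11261.
C₂ = 3.06·[1 − (19.076·0.011252 − 39.197·0.11261)/(-20.120)] = 3.06·0.79130 = 2.4214 g/L.

2.42 g/L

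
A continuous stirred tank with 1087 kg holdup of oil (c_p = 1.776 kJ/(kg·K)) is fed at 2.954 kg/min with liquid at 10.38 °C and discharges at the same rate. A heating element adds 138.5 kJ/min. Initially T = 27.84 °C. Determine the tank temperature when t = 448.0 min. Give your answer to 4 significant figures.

34.13 °C

Energy balance: M c_p dT/dt = ṁ c_p (T_in − T) + 138.5.
τ = M/ṁ = 367.976 min; T_ss = T_in + Q̇/(ṁ c_p) = 10.38 + 138.5/(2.954·1.776) = 36.7795 °C.
Integrating: T(t) = T_ss + (T₀ − T_ss) e^(−t/τ).
T(448.0) = 36.7795 + (-8.93954)·e^(−448.0/367.976) = 36.7795 + (-8.93954)·0.295977 = 34.1336 °C.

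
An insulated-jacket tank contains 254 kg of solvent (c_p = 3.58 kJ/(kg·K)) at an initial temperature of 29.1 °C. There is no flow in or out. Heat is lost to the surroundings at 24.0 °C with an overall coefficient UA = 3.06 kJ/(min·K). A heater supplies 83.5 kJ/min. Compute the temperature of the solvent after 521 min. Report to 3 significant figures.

47.4 °C

M c_p dT/dt = −UA(T − T_amb) + Q̇.
dT/dt = (T_ss − T)/τ with T_ss = T_amb + Q̇/UA = 24.0 + 83.5/3.06 = 51.288 °C, τ = M c_p/UA = 254·3.58/3.06 = 297.16 min.
This is linear first-order; T(t) = T_ss + (T₀ − T_ss) e^(−t/τ).
T(521) = 51.288 + (-22.188)·0.17321 = 47.444 °C.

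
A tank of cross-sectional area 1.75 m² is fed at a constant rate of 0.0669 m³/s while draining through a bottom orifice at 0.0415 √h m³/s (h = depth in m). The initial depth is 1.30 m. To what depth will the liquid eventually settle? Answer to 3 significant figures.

2.60 m

A dh/dt = Q_in − 0.0415 √h. Steady state requires inflow = outflow:
Q_in = 0.0415 √h_ss ⇒ √h_ss = 0.0669/0.0415 = 1.6120.
h_ss = 1.6120² = 2.5987 m. (Since h₀ = 1.30 m < h_ss, the level will rise toward this value.)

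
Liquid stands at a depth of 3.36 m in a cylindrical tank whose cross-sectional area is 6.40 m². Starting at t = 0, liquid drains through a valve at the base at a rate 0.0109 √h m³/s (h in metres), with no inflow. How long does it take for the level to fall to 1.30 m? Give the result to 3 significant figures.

With no inflow, A dh/dt = −0.0109 √h.
∫ h^(−1/2) dh = −(0.0109/A) ∫ dt, giving 2√h = 2√h₀ − (0.0109/A) t.
t = 2A(√h₀ − √h)/0.0109 = 2·6.40·(√3.36 − √1.30)/0.0109
  = 12.800 × (1.8330 − 1.1402) / 0.0109 = 813.63 s.

814 s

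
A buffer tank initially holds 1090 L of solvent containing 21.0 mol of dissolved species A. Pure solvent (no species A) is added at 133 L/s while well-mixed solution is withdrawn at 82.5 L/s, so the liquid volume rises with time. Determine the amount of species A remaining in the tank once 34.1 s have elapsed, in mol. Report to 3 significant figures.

Total volume: dV/dt = Q_in − Q_out = 50.500 L/s, so V(t) = 1090 + 50.500 t and V(34.1) = 2812.1 L.
Species balance (pure solvent in): dm/dt = −Q_out · m/V(t).
Separate: dm/m = −Q_out dt/V(t) ⇒ ln(m/m₀) = −(Q_out/(Q_in−Q_out)) ln(V/V₀).
m = m₀ (V₀/V)^(Q_out/(Q_in−Q_out)) = 21.0 × (1090/2812.1)^(1.6337) = 4.4649 mol.

4.46 mol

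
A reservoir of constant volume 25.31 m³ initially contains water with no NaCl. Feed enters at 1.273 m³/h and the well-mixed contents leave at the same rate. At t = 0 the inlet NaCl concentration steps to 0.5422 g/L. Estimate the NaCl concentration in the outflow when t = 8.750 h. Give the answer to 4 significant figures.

Unsteady species balance (constant V, well mixed): V dC/dt = Q(C_in − C).
Rewrite as dC/dt + C/τ = C_in/τ, τ = V/Q = 19.8822 h.
This is linear first-order; C(t) = C_in + (C₀ − C_in) e^(−t/τ).
C(8.750) = 0.5422 + (0 − 0.5422)·e^(−8.750/19.8822) = 0.5422 + (-0.542200)·0.643977 = 0.193036 g/L.

0.1930 g/L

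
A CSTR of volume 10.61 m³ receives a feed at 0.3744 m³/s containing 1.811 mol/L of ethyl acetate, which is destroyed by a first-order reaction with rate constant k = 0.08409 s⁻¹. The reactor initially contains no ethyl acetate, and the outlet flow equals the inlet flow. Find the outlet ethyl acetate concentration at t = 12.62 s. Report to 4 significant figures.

0.4167 mol/L

Species balance: V dC/dt = Q C_in − Q C − k V C.
dC/dt = (Q/V) C_in − (Q/V + k) C; effective rate a = Q/V + k = 0.0352875 + 0.08409 = 0.119377 s⁻¹.
C_ss = Q C_in/(Q + kV) = 0.535324 mol/L; C(t) = C_ss + (C₀ − C_ss) e^(−a t).
C(12.62) = 0.535324 + (-0.535324)·e^(−0.119377·12.62) = 0.535324 + (-0.535324)·0.221675 = 0.416656 mol/L.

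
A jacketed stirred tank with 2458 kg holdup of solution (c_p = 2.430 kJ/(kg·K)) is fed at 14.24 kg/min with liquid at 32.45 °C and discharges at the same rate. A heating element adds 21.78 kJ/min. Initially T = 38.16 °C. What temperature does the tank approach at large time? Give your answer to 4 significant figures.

M c_p dT/dt = ṁ c_p (T_in − T) + Q̇.
At steady state dT/dt = 0 ⇒ T_ss = T_in + Q̇/(ṁ c_p) = 32.45 + 21.78/(14.24·2.430) = 33.0794 °C.

33.08 °C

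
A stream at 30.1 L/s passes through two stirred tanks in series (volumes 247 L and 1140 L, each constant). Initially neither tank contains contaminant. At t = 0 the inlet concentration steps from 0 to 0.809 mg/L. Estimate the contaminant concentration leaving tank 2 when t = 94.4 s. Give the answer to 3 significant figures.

0.724 mg/L

Time constants: τᵢ = Vᵢ/Q for each well-mixed tank.
τ₁ = 247/30.1 = 8.2060 s; τ₂ = 1140/30.1 = 37.874 s.
Solving the cascade with C₁(0)=C₂(0)=0 gives C₂(t) = C_in[1 − (τ₁ e^(−t/τ₁) − τ₂ e^(−t/τ₂))/(τ₁ − τ₂)].
At t = 94.4: e^(−t/τ₁) = 1.0092e-05, e^(−t/τ₂) = 0.082704.
C₂ = 0.809·[1 − (8.2060·1.0092e-05 − 37.874·0.082704)/(-29.668)] = 0.809·0.89442 = 0.72359 mg/L.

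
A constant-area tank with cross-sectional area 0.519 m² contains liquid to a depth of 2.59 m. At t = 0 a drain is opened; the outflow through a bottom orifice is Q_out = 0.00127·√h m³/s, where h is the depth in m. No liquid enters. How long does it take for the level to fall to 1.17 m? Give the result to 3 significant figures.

431 s

Accumulation of liquid (constant cross-section A): A dh/dt = −0.00127 √h.
Separate and integrate: 2(√h − √h₀) = −(0.00127/A) t.
t = 2A(√h₀ − √h)/0.00127 = 2·0.519·(√2.59 − √1.17)/0.00127
  = 1.0380 × (1.6093 − 1.0817) / 0.00127 = 431.29 s.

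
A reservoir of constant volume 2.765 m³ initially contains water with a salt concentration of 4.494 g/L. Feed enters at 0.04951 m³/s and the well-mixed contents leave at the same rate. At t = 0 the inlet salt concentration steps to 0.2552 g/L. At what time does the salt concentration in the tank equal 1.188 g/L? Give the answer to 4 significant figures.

84.54 s

Accumulation = in − out for the solute gives V dC/dt = Q(C_in − C), so τ = V/Q = 55.8473 s.
C(t) = C_in + (C₀ − C_in) e^(−t/τ). Set C = 1.188 and solve for t:
e^(−t/τ) = (C − C_in)/(C₀ − C_in) = (1.188 − 0.2552)/(4.494 − 0.2552) = 0.220062
t = −τ ln(…) = 55.8473 × 1.51384 = 84.5441 s.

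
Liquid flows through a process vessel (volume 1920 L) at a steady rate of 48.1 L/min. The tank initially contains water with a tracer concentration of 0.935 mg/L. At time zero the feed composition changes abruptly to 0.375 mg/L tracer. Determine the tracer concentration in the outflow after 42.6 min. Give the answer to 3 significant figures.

0.568 mg/L

Mass balance on the solute (V constant): V dC/dt = Q(C_in − C).
Rewrite as dC/dt + C/τ = C_in/τ, τ = V/Q = 39.917 min.
This is linear first-order; C(t) = C_in + (C₀ − C_in) e^(−t/τ).
C(42.6) = 0.375 + (0.935 − 0.375)·e^(−42.6/39.917) = 0.375 + (0.56000)·0.34396 = 0.56762 mg/L.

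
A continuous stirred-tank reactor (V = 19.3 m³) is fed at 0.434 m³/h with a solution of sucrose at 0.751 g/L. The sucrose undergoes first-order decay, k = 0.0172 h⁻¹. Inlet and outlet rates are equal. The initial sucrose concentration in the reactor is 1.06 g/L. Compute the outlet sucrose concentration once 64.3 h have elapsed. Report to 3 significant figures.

0.475 g/L

Accumulation = in − out − consumed: V dC/dt = Q C_in − Q C − k V C.
This is linear with rate a = Q/V + k = 0.039687 h⁻¹.
C_ss = Q C_in/(Q + kV) = 0.42552 g/L; C(t) = C_ss + (C₀ − C_ss) e^(−a t).
C(64.3) = 0.42552 + (0.63448)·e^(−0.039687·64.3) = 0.42552 + (0.63448)·0.077935 = 0.47497 g/L.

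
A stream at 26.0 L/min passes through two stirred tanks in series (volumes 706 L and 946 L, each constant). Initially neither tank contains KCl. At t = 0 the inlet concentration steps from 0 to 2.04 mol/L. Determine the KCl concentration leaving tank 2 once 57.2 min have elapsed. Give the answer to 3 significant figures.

1.10 mol/L

Each tank obeys Vᵢ dCᵢ/dt = Q(Cᵢ₋₁ − Cᵢ), so τᵢ = Vᵢ/Q.
τ₁ = 706/26.0 = 27.154 min; τ₂ = 946/26.0 = 36.385 min.
Tank 1: C₁ = C_in(1 − e^(−t/τ₁)). Tank 2 (τ₁ ≠ τ₂): C₂ = C_in[1 − (τ₁ e^(−t/τ₁) − τ₂ e^(−t/τ₂))/(τ₁ − τ₂)].
At t = 57.2: e^(−t/τ₁) = 0.12166, e^(−t/τ₂) = 0.20761.
C₂ = 2.04·[1 − (27.154·0.12166 − 36.385·0.20761)/(-9.2308)] = 2.04·0.53956 = 1.1007 mol/L.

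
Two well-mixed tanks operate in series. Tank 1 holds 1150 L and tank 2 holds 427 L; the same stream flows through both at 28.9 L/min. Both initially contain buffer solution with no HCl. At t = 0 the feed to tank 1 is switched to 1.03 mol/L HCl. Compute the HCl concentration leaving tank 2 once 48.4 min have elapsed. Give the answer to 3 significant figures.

Each tank obeys Vᵢ dCᵢ/dt = Q(Cᵢ₋₁ − Cᵢ), so τᵢ = Vᵢ/Q.
τ₁ = 1150/28.9 = 39.792 min; τ₂ = 427/28.9 = 14.775 min.
Solving the cascade with C₁(0)=C₂(0)=0 gives C₂(t) = C_in[1 − (τ₁ e^(−t/τ₁) − τ₂ e^(−t/τ₂))/(τ₁ − τ₂)].
At t = 48.4: e^(−t/τ₁) = 0.29632, e^(−t/τ₂) = 0.037787.
C₂ = 1.03·[1 − (39.792·0.29632 − 14.775·0.037787)/(25.017)] = 1.03·0.55099 = 0.56752 mol/L.

0.568 mol/L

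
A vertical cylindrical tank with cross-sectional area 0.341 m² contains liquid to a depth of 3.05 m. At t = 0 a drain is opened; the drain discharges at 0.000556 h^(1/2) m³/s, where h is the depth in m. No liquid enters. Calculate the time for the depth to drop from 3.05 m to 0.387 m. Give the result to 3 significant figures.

With no inflow, A dh/dt = −0.000556 √h.
Separate and integrate: 2(√h − √h₀) = −(0.000556/A) t.
t = 2A(√h₀ − √h)/0.000556 = 2·0.341·(√3.05 − √0.387)/0.000556
  = 0.68200 × (1.7464 − 0.62209) / 0.000556 = 1379.1 s.

1380 s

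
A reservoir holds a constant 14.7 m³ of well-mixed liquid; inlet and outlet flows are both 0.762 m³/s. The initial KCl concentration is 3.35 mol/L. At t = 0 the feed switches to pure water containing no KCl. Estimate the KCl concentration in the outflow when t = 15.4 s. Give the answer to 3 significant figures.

1.51 mol/L

Mass balance on the solute (V constant): V dC/dt = Q(C_in − C).
Rewrite as dC/dt + C/τ = C_in/τ, τ = V/Q = 19.291 s.
Integrating: C(t) = C_in + (C₀ − C_in) e^(−t/τ).
C(15.4) = 0 + (3.35 − 0)·e^(−15.4/19.291) = 0 + (3.3500)·0.45010 = 1.5078 mol/L.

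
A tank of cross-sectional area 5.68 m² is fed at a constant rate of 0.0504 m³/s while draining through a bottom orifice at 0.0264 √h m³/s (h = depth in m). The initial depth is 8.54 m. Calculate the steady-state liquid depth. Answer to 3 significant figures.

Volume balance on the tank: A dh/dt = Q_in − 0.0264 √h. At steady state dh/dt = 0:
Q_in = 0.0264 √h_ss ⇒ √h_ss = 0.0504/0.0264 = 1.9091.
h_ss = 1.9091² = 3.6446 m. (Since h₀ = 8.54 m > h_ss, the level will fall toward this value.)

3.64 m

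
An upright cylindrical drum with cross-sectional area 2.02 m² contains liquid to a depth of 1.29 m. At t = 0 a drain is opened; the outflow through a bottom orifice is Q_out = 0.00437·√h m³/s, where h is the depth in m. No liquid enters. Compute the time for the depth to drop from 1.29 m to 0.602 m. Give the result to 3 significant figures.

333 s

With no inflow, A dh/dt = −0.00437 √h.
Separate and integrate: 2(√h − √h₀) = −(0.00437/A) t.
t = 2A(√h₀ − √h)/0.00437 = 2·2.02·(√1.29 − √0.602)/0.00437
  = 4.0400 × (1.1358 − 0.77589) / 0.00437 = 332.72 s.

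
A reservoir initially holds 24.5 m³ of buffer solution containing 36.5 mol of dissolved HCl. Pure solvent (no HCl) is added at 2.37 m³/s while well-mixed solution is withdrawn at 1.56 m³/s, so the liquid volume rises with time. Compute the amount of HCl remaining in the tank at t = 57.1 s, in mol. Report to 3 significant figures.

4.73 mol

Let m(t) be the amount of HCl. Volume: V(t) = V₀ + (Q_in − Q_out) t = 24.5 + 0.81000 t; V(57.1) = 70.751 m³.
No HCl enters, so dm/dt = −Q_out · (m/V).
Separate: dm/m = −Q_out dt/V(t) ⇒ ln(m/m₀) = −(Q_out/(Q_in−Q_out)) ln(V/V₀).
m = m₀ (V₀/V)^(Q_out/(Q_in−Q_out)) = 36.5 × (24.5/70.751)^(1.9259) = 4.7345 mol.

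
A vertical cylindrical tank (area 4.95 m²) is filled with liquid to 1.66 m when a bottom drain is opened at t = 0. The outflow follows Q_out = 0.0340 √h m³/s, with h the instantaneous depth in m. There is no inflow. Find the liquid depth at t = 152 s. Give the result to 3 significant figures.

0.587 m

With no inflow, A dh/dt = −0.0340 √h.
This is separable: 2 d(√h)/dt = −0.0340/A, so √h = √h₀ − (0.0340/(2A)) t.
√h = √1.66 − 0.0340·152/(2·4.95) = 1.2884 − 0.52202 = 0.76639.
h = 0.76639² = 0.58735 m.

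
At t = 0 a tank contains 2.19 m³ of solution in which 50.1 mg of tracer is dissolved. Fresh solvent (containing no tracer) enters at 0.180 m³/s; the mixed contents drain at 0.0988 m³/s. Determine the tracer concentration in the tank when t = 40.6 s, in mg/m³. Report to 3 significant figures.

Let m(t) be the amount of tracer. Volume: V(t) = V₀ + (Q_in − Q_out) t = 2.19 + 0.081200 t; V(40.6) = 5.4867 m³.
Species balance (pure solvent in): dm/dt = −Q_out · m/V(t).
Separate: dm/m = −Q_out dt/V(t) ⇒ ln(m/m₀) = −(Q_out/(Q_in−Q_out)) ln(V/V₀).
m = m₀ (V₀/V)^(Q_out/(Q_in−Q_out)) = 50.1 × (2.19/5.4867)^(1.2167) = 16.388 mg.
C = m/V = 16.388/5.4867 = 2.9868 mg/m³.

2.99 mg/m³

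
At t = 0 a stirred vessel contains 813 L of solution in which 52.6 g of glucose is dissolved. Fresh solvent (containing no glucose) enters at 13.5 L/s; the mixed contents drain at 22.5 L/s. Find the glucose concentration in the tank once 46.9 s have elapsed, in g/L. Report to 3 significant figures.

Total volume: dV/dt = Q_in − Q_out = -9.0000 L/s, so V(t) = 813 − 9.0000 t and V(46.9) = 390.90 L.
Solute balance: dm/dt = 0 − Q_out C = −Q_out m/V(t).
dm/m = −Q_out dt/(V₀ − 9.0000 t); integrating gives ln(m/m₀) = −(Q_out/(Q_in−Q_out)) ln(V/V₀).
m = m₀ (V₀/V)^(Q_out/(Q_in−Q_out)) = 52.6 × (813/390.90)^(-2.5000) = 8.4319 g.
C = m/V = 8.4319/390.90 = 0.021570 g/L.

0.0216 g/L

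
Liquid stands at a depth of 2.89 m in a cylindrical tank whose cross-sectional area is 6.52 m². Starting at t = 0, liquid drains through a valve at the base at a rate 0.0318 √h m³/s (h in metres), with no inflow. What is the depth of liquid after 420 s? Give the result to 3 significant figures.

0.457 m

Accumulation of liquid (constant cross-section A): A dh/dt = −0.0318 √h.
∫ h^(−1/2) dh = −(0.0318/A) ∫ dt, giving 2√h = 2√h₀ − (0.0318/A) t.
√h = √2.89 − 0.0318·420/(2·6.52) = 1.7000 − 1.0242 = 0.67577.
h = 0.67577² = 0.45666 m.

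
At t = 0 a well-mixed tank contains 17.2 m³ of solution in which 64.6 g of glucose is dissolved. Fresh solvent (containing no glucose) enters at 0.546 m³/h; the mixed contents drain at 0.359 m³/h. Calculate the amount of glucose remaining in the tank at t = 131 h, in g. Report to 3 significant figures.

11.8 g

Let m(t) be the amount of glucose. Volume: V(t) = V₀ + (Q_in − Q_out) t = 17.2 + 0.18700 t; V(131) = 41.697 m³.
Species balance (pure solvent in): dm/dt = −Q_out · m/V(t).
Separate: dm/m = −Q_out dt/V(t) ⇒ ln(m/m₀) = −(Q_out/(Q_in−Q_out)) ln(V/V₀).
m = m₀ (V₀/V)^(Q_out/(Q_in−Q_out)) = 64.6 × (17.2/41.697)^(1.9198) = 11.801 g.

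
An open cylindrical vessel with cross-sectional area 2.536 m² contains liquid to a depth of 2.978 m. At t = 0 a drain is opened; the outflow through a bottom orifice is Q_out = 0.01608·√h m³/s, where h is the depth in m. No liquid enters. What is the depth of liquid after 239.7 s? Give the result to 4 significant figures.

0.9327 m

A dh/dt = −Q_out = −0.01608 √h.
∫ h^(−1/2) dh = −(0.01608/A) ∫ dt, giving 2√h = 2√h₀ − (0.01608/A) t.
√h = √2.978 − 0.01608·239.7/(2·2.536) = 1.72569 − 0.759932 = 0.965756.
h = 0.965756² = 0.932685 m.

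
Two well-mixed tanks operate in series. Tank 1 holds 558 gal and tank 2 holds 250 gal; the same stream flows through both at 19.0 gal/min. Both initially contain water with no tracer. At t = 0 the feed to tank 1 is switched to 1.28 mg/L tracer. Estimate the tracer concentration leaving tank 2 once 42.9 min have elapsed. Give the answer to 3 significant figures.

0.782 mg/L

Species balance on tank i: dCᵢ/dt = (Cᵢ₋₁ − Cᵢ)/τᵢ with τᵢ = Vᵢ/Q.
τ₁ = 558/19.0 = 29.368 min; τ₂ = 250/19.0 = 13.158 min.
Tank 1: C₁ = C_in(1 − e^(−t/τ₁)). Tank 2 (τ₁ ≠ τ₂): C₂ = C_in[1 − (τ₁ e^(−t/τ₁) − τ₂ e^(−t/τ₂))/(τ₁ − τ₂)].
At t = 42.9: e^(−t/τ₁) = 0.23206, e^(−t/τ₂) = 0.038373.
C₂ = 1.28·[1 − (29.368·0.23206 − 13.158·0.038373)/(16.211)] = 1.28·0.61072 = 0.78173 mg/L.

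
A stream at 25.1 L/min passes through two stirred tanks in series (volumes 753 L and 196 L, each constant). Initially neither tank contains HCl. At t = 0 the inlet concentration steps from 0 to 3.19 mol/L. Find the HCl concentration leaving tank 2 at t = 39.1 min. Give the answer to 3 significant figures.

2.03 mol/L

Species balance on tank i: dCᵢ/dt = (Cᵢ₋₁ − Cᵢ)/τᵢ with τᵢ = Vᵢ/Q.
τ₁ = 753/25.1 = 30.000 min; τ₂ = 196/25.1 = 7.8088 min.
Solving the cascade with C₁(0)=C₂(0)=0 gives C₂(t) = C_in[1 − (τ₁ e^(−t/τ₁) − τ₂ e^(−t/τ₂))/(τ₁ − τ₂)].
At t = 39.1: e^(−t/τ₁) = 0.27162, e^(−t/τ₂) = 0.0066896.
C₂ = 3.19·[1 − (30.000·0.27162 − 7.8088·0.0066896)/(22.191)] = 3.19·0.63515 = 2.0261 mol/L.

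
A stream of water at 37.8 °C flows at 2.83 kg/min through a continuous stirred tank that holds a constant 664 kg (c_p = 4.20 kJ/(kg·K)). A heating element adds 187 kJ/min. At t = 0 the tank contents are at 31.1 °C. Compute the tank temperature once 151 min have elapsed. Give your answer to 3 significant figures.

M c_p dT/dt = ṁ c_p (T_in − T) + Q̇.
Rearrange: dT/dt = (T_ss − T)/τ with τ = M/ṁ = 234.63 min and T_ss = T_in + Q̇/(ṁ c_p) = 53.533 °C.
This is linear first-order; T(t) = T_ss + (T₀ − T_ss) e^(−t/τ).
T(151) = 53.533 + (-22.433)·e^(−151/234.63) = 53.533 + (-22.433)·0.52541 = 41.746 °C.

41.7 °C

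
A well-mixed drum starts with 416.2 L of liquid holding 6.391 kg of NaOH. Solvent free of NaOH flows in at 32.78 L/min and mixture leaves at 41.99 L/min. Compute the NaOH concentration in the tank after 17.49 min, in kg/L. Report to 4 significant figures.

Let m(t) be the amount of NaOH. Volume: V(t) = V₀ + (Q_in − Q_out) t = 416.2 − 9.21000 t; V(17.49) = 255.117 L.
Solute balance: dm/dt = 0 − Q_out C = −Q_out m/V(t).
Separate: dm/m = −Q_out dt/V(t) ⇒ ln(m/m₀) = −(Q_out/(Q_in−Q_out)) ln(V/V₀).
m = m₀ (V₀/V)^(Q_out/(Q_in−Q_out)) = 6.391 × (416.2/255.117)^(-4.55917) = 0.686213 kg.
C = m/V = 0.686213/255.117 = 0.00268980 kg/L.

0.002690 kg/L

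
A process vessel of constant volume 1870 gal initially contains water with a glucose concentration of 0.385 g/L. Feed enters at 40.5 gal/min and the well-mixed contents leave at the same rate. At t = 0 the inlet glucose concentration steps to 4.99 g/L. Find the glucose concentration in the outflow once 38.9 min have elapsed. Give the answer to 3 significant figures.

Accumulation = in − out for the solute gives V dC/dt = Q(C_in − C).
Time constant τ = V/Q = 1870/40.5 = 46.173 min.
This is linear first-order; C(t) = C_in + (C₀ − C_in) e^(−t/τ).
C(38.9) = 4.99 + (0.385 − 4.99)·e^(−38.9/46.173) = 4.99 + (-4.6050)·0.43064 = 3.0069 g/L.

3.01 g/L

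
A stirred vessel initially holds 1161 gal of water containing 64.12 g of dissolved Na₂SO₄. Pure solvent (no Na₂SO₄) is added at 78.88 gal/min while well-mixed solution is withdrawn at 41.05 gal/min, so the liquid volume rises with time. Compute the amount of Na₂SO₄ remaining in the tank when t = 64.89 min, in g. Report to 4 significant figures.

18.69 g

Total volume: dV/dt = Q_in − Q_out = 37.8300 gal/min, so V(t) = 1161 + 37.8300 t and V(64.89) = 3615.79 gal.
Species balance (pure solvent in): dm/dt = −Q_out · m/V(t).
Separate: dm/m = −Q_out dt/V(t) ⇒ ln(m/m₀) = −(Q_out/(Q_in−Q_out)) ln(V/V₀).
m = m₀ (V₀/V)^(Q_out/(Q_in−Q_out)) = 64.12 × (1161/3615.79)^(1.08512) = 18.6908 g.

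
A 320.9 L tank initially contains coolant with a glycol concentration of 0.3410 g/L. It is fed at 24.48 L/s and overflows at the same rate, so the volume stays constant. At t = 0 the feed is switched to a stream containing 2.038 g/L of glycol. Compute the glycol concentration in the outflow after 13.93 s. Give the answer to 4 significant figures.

Accumulation = in − out for the solute gives V dC/dt = Q(C_in − C).
Time constant τ = V/Q = 320.9/24.48 = 13.1087 s.
Integrating: C(t) = C_in + (C₀ − C_in) e^(−t/τ).
C(13.93) = 2.038 + (0.3410 − 2.038)·e^(−13.93/13.1087) = 2.038 + (-1.69700)·0.345537 = 1.45162 g/L.

1.452 g/L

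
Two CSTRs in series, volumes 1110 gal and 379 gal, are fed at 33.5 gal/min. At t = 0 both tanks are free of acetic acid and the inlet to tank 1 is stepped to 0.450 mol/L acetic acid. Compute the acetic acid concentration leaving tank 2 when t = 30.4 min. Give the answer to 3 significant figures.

0.193 mol/L

Time constants: τᵢ = Vᵢ/Q for each well-mixed tank.
τ₁ = 1110/33.5 = 33.134 min; τ₂ = 379/33.5 = 11.313 min.
Solving the cascade with C₁(0)=C₂(0)=0 gives C₂(t) = C_in[1 − (τ₁ e^(−t/τ₁) − τ₂ e^(−t/τ₂))/(τ₁ − τ₂)].
At t = 30.4: e^(−t/τ₁) = 0.39953, e^(−t/τ₂) = 0.068080.
C₂ = 0.450·[1 − (33.134·0.39953 − 11.313·0.068080)/(21.821)] = 0.450·0.42863 = 0.19288 mol/L.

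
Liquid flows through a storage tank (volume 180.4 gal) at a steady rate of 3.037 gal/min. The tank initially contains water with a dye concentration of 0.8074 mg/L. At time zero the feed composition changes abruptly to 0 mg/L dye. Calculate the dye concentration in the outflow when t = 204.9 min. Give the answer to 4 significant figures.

Unsteady species balance (constant V, well mixed): V dC/dt = Q(C_in − C).
So dC/dt = (C_in − C)/τ with τ = V/Q = 180.4/3.037 = 59.4007 min.
This is linear first-order; C(t) = C_in + (C₀ − C_in) e^(−t/τ).
C(204.9) = 0 + (0.8074 − 0)·e^(−204.9/59.4007) = 0 + (0.807400)·0.0317630 = 0.0256455 mg/L.

0.02565 mg/L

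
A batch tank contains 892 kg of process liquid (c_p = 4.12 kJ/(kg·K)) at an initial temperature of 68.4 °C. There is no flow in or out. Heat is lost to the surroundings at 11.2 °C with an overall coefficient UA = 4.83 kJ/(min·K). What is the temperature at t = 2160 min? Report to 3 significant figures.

14.5 °C

Energy balance: M c_p dT/dt = −UA(T − T_amb).
dT/dt = (T_ss − T)/τ with T_ss = T_amb = 11.200 °C, τ = M c_p/UA = 892·4.12/4.83 = 760.88 min.
This is linear first-order; T(t) = T_ss + (T₀ − T_ss) e^(−t/τ).
T(2160) = 11.200 + (57.200)·0.058494 = 14.546 °C.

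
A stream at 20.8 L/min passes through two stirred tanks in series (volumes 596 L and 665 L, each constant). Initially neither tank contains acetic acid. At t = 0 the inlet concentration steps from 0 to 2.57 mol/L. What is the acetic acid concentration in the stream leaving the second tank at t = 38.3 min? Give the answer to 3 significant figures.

0.927 mol/L

Time constants: τᵢ = Vᵢ/Q for each well-mixed tank.
τ₁ = 596/20.8 = 28.654 min; τ₂ = 665/20.8 = 31.971 min.
Tank 1: C₁ = C_in(1 − e^(−t/τ₁)). Tank 2 (τ₁ ≠ τ₂): C₂ = C_in[1 − (τ₁ e^(−t/τ₁) − τ₂ e^(−t/τ₂))/(τ₁ − τ₂)].
At t = 38.3: e^(−t/τ₁) = 0.26273, e^(−t/τ₂) = 0.30181.
C₂ = 2.57·[1 − (28.654·0.26273 − 31.971·0.30181)/(-3.3173)] = 2.57·0.36059 = 0.92670 mol/L.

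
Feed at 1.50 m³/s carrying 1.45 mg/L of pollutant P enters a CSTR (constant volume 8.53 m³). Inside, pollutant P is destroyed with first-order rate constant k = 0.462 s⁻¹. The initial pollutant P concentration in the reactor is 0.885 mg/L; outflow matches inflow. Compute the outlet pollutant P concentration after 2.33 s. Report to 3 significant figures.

0.510 mg/L

Accumulation = in − out − consumed: V dC/dt = Q C_in − Q C − k V C.
dC/dt = (Q/V) C_in − (Q/V + k) C; effective rate a = Q/V + k = 0.17585 + 0.462 = 0.63785 s⁻¹.
C_ss = Q C_in/(Q + kV) = 0.39975 mg/L; C(t) = C_ss + (C₀ − C_ss) e^(−a t).
C(2.33) = 0.39975 + (0.48525)·e^(−0.63785·2.33) = 0.39975 + (0.48525)·0.22623 = 0.50953 mg/L.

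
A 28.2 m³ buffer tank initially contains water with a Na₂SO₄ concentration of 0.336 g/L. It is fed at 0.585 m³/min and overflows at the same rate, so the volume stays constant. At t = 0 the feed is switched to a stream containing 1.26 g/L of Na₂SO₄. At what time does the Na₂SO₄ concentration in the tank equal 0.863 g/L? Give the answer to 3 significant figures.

Transient balance on the dissolved component: V dC/dt = Q(C_in − C), so τ = V/Q = 48.205 min.
C(t) = C_in + (C₀ − C_in) e^(−t/τ). Set C = 0.863 and solve for t:
e^(−t/τ) = (C − C_in)/(C₀ − C_in) = (0.863 − 1.26)/(0.336 − 1.26) = 0.42965
t = −τ ln(…) = 48.205 × 0.84478 = 40.723 min.

40.7 min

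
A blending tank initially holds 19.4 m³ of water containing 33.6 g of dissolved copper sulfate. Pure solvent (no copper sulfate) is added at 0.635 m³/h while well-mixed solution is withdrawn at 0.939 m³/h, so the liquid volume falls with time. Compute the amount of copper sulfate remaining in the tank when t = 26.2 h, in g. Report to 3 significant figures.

6.57 g

Let m(t) be the amount of copper sulfate. Volume: V(t) = V₀ + (Q_in − Q_out) t = 19.4 − 0.30400 t; V(26.2) = 11.435 m³.
Species balance (pure solvent in): dm/dt = −Q_out · m/V(t).
dm/m = −Q_out dt/(V₀ − 0.30400 t); integrating gives ln(m/m₀) = −(Q_out/(Q_in−Q_out)) ln(V/V₀).
m = m₀ (V₀/V)^(Q_out/(Q_in−Q_out)) = 33.6 × (19.4/11.435)^(-3.0888) = 6.5656 g.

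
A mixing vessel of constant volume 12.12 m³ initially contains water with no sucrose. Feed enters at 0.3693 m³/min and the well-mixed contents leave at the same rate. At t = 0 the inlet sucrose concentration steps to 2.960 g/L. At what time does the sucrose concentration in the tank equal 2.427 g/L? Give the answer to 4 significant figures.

Transient balance on the dissolved component: V dC/dt = Q(C_in − C), so τ = V/Q = 32.8188 min.
C(t) = C_in + (C₀ − C_in) e^(−t/τ). Set C = 2.427 and solve for t:
e^(−t/τ) = (C − C_in)/(C₀ − C_in) = (2.427 − 2.960)/(0 − 2.960) = 0.180068
t = −τ ln(…) = 32.8188 × 1.71442 = 56.2654 min.

56.27 min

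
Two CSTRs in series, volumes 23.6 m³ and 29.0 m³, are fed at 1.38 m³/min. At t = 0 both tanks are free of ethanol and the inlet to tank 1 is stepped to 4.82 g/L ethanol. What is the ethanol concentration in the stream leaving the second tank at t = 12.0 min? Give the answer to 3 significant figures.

0.639 g/L

Time constants: τᵢ = Vᵢ/Q for each well-mixed tank.
τ₁ = 23.6/1.38 = 17.101 min; τ₂ = 29.0/1.38 = 21.014 min.
Solving the cascade with C₁(0)=C₂(0)=0 gives C₂(t) = C_in[1 − (τ₁ e^(−t/τ₁) − τ₂ e^(−t/τ₂))/(τ₁ − τ₂)].
At t = 12.0: e^(−t/τ₁) = 0.49574, e^(−t/τ₂) = 0.56494.
C₂ = 4.82·[1 − (17.101·0.49574 − 21.014·0.56494)/(-3.9130)] = 4.82·0.13265 = 0.63935 g/L.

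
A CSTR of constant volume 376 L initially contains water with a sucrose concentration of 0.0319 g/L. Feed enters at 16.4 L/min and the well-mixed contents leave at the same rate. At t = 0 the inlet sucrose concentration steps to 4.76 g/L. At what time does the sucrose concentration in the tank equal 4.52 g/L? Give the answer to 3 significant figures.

68.3 min

Accumulation = in − out for the solute gives V dC/dt = Q(C_in − C), so τ = V/Q = 22.927 min.
C(t) = C_in + (C₀ − C_in) e^(−t/τ). Set C = 4.52 and solve for t:
e^(−t/τ) = (C − C_in)/(C₀ − C_in) = (4.52 − 4.76)/(0.0319 − 4.76) = 0.050760
t = −τ ln(…) = 22.927 × 2.9806 = 68.337 min.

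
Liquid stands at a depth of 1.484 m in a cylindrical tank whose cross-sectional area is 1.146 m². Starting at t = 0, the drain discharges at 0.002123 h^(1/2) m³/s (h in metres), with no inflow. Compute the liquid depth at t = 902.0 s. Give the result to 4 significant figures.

0.1465 m

A dh/dt = −Q_out = −0.002123 √h.
This is separable: 2 d(√h)/dt = −0.002123/A, so √h = √h₀ − (0.002123/(2A)) t.
√h = √1.484 − 0.002123·902.0/(2·1.146) = 1.21820 − 0.835491 = 0.382704.
h = 0.382704² = 0.146462 m.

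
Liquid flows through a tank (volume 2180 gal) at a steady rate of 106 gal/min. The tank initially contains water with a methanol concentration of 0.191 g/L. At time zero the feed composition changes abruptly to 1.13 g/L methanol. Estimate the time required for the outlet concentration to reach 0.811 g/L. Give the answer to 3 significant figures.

22.2 min

Species balance: V dC/dt = Q(C_in − C) ⇒ τ = V/Q = 20.566 min.
C(t) = C_in + (C₀ − C_in) e^(−t/τ). Set C = 0.811 and solve for t:
e^(−t/τ) = (C − C_in)/(C₀ − C_in) = (0.811 − 1.13)/(0.191 − 1.13) = 0.33972
t = −τ ln(…) = 20.566 × 1.0796 = 22.204 min.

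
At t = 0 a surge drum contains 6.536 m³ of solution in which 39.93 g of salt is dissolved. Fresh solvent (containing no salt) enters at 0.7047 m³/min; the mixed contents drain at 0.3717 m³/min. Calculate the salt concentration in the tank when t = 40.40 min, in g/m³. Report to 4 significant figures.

0.5736 g/m³

Total volume: dV/dt = Q_in − Q_out = 0.333000 m³/min, so V(t) = 6.536 + 0.333000 t and V(40.40) = 19.9892 m³.
Species balance (pure solvent in): dm/dt = −Q_out · m/V(t).
dm/m = −Q_out dt/(V₀ + 0.333000 t); integrating gives ln(m/m₀) = −(Q_out/(Q_in−Q_out)) ln(V/V₀).
m = m₀ (V₀/V)^(Q_out/(Q_in−Q_out)) = 39.93 × (6.536/19.9892)^(1.11622) = 11.4656 g.
C = m/V = 11.4656/19.9892 = 0.573587 g/m³.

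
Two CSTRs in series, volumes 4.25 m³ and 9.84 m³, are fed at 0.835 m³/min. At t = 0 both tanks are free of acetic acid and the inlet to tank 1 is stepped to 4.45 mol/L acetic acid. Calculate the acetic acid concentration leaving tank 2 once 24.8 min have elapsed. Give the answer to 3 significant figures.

3.52 mol/L

Species balance on tank i: dCᵢ/dt = (Cᵢ₋₁ − Cᵢ)/τᵢ with τᵢ = Vᵢ/Q.
τ₁ = 4.25/0.835 = 5.0898 min; τ₂ = 9.84/0.835 = 11.784 min.
Solving the cascade with C₁(0)=C₂(0)=0 gives C₂(t) = C_in[1 − (τ₁ e^(−t/τ₁) − τ₂ e^(−t/τ₂))/(τ₁ − τ₂)].
At t = 24.8: e^(−t/τ₁) = 0.0076544, e^(−t/τ₂) = 0.12191.
C₂ = 4.45·[1 − (5.0898·0.0076544 − 11.784·0.12191)/(-6.6946)] = 4.45·0.79122 = 3.5209 mol/L.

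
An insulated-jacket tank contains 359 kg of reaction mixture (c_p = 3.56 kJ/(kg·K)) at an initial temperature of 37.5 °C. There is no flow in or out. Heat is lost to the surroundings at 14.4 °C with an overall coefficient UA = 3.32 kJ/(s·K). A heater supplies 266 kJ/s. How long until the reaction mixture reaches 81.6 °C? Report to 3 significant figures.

571 s

Energy balance: M c_p dT/dt = −UA(T − T_amb) + Q̇.
τ = M c_p/UA = 384.95 s; T_ss = T_amb + Q̇/UA = 14.4 + 266/3.32 = 94.520 °C.
T(t) = T_ss + (T₀ − T_ss)e^(−t/τ); set T = 81.6:
t = −τ ln[(T − T_ss)/(T₀ − T_ss)] = −384.95 · ln(0.22659) = 571.50 s.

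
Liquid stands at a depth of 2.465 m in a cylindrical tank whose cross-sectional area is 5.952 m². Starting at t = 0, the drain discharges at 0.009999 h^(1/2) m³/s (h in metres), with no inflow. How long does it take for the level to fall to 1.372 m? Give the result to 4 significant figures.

474.7 s

A dh/dt = −Q_out = −0.009999 √h.
∫ h^(−1/2) dh = −(0.009999/A) ∫ dt, giving 2√h = 2√h₀ − (0.009999/A) t.
t = 2A(√h₀ − √h)/0.009999 = 2·5.952·(√2.465 − √1.372)/0.009999
  = 11.9040 × (1.57003 − 1.17132) / 0.009999 = 474.669 s.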